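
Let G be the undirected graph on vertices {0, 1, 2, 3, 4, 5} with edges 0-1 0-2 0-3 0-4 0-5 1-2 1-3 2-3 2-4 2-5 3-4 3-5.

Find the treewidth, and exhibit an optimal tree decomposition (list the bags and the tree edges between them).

The largest bag has 4 vertices, giving width 3; this decomposition certifies tw(G) ≤ 3. Conversely, {0, 1, 2, 3} is a clique of size 4, and the vertices of any clique must share a bag in every tree decomposition; so some bag has ≥ 4 vertices and tw(G) ≥ 3. Therefore the treewidth is 3.

Treewidth 3.
One optimal decomposition is:
Bags: B1 = {0, 2, 3, 4}  B2 = {0, 2, 3, 5}  B3 = {0, 1, 2, 3}
Tree: B1–B2, B2–B3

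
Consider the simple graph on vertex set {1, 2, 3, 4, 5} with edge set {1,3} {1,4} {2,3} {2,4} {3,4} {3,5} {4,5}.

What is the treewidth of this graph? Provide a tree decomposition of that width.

Each bag holds 3 vertices, so the decomposition has width 2, which upper-bounds the treewidth. Conversely, {1, 3, 4} is a clique of size 3, and the vertices of any clique must share a bag in every tree decomposition; so some bag has ≥ 3 vertices and tw(G) ≥ 2. The upper and lower bounds meet at 2, so that is the treewidth.

Treewidth 2.
One such decomposition:
Bags: B1 = {2, 3, 4}  B2 = {3, 4, 5}  B3 = {1, 3, 4}
Tree: B1–B2, B2–B3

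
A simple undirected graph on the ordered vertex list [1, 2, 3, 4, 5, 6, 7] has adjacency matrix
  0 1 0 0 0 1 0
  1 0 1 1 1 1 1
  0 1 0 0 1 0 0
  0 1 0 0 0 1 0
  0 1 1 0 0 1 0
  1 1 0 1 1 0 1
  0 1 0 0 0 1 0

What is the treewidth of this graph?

A width-2 tree decomposition is:
Bags: B1 = {2, 5, 6}  B2 = {1, 2, 6}  B3 = {2, 6, 7}  B4 = {2, 3, 5}  B5 = {2, 4, 6}
Tree: B1–B2, B1–B3, B1–B4, B1–B5
Every bag has size at most 3, so the width is 3 − 1 = 2 and tw(G) ≤ 2. On the other hand G contains the 3-clique {2, 3, 5}. A clique must lie in a single bag of any decomposition, so no decomposition can have width below 2. Hence tw(G) = 2 exactly.

2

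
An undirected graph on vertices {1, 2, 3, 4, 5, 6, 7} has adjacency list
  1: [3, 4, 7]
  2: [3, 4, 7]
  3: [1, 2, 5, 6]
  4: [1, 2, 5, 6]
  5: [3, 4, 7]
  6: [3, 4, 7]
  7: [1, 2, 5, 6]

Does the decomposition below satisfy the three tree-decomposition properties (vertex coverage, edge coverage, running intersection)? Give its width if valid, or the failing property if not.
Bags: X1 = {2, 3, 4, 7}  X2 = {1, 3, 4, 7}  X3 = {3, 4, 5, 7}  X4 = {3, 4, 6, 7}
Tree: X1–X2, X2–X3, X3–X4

Every vertex of G appears in some bag (union = {1, 2, 3, 4, 5, 6, 7}); every edge is covered by a bag; and for each vertex v the set of bags containing v is connected in the bag tree. The decomposition is therefore valid. The largest bag has 4 vertices, so the width is 3.

Yes; width 3.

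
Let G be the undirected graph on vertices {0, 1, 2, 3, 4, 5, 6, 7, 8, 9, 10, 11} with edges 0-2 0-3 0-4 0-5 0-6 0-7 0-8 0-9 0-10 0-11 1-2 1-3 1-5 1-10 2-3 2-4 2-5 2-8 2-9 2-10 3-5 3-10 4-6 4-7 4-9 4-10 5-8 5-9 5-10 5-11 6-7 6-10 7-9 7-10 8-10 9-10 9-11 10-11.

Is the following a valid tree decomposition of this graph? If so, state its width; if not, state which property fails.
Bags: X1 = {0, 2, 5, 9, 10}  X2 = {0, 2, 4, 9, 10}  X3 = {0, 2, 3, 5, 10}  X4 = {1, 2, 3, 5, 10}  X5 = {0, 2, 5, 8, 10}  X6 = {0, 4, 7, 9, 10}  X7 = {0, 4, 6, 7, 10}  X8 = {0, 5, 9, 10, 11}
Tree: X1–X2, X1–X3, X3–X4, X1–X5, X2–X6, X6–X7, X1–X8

Checking the three conditions: (i) the bags cover all of {0, 1, 2, 3, 4, 5, 6, 7, 8, 9, 10, 11}; (ii) for each edge, some bag contains both endpoints; (iii) the bags containing any fixed vertex form a subtree. All hold, so the decomposition is valid with width 5 − 1 = 4.

Yes; width 4.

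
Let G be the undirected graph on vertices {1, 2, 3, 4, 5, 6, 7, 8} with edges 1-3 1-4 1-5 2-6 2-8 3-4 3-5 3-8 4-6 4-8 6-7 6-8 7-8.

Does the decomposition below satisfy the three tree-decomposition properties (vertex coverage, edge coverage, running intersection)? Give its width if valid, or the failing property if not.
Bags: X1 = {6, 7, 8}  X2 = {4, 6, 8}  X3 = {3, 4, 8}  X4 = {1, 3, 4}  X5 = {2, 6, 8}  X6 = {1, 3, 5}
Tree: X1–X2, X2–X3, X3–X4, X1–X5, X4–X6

Yes; width 2.

Checking the three conditions: (i) the bags cover all of {1, 2, 3, 4, 5, 6, 7, 8}; (ii) for each edge, some bag contains both endpoints; (iii) the bags containing any fixed vertex form a subtree. All hold, so the decomposition is valid with width 3 − 1 = 2.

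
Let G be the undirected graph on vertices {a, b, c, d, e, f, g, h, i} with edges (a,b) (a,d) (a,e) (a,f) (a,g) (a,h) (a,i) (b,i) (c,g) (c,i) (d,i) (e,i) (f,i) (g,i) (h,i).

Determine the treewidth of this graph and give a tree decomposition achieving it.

Treewidth 2.
One optimal decomposition is:
Bags: B1 = {a, f, i}  B2 = {a, g, i}  B3 = {a, e, i}  B4 = {a, b, i}  B5 = {a, d, i}  B6 = {c, g, i}  B7 = {a, h, i}
Tree: B1–B2, B2–B3, B3–B4, B2–B5, B2–B6, B4–B7

Each bag holds 3 vertices, so the decomposition has width 2, which upper-bounds the treewidth. On the other hand G contains the 3-clique {c, g, i}. A clique must lie in a single bag of any decomposition, so no decomposition can have width below 2. Therefore the treewidth is 2.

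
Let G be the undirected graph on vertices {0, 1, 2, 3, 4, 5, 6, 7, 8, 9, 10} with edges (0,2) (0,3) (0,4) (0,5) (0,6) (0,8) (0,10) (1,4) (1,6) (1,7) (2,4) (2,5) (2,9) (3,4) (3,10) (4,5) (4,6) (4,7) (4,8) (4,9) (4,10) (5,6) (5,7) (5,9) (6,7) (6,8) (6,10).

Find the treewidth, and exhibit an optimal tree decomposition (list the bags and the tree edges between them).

The largest bag has 4 vertices, giving width 3; this decomposition certifies tw(G) ≤ 3. Conversely, {0, 2, 4, 5} is a clique of size 4, and the vertices of any clique must share a bag in every tree decomposition; so some bag has ≥ 4 vertices and tw(G) ≥ 3. Therefore the treewidth is 3.

Treewidth 3.
One optimal decomposition is:
Bags: B1 = {4, 5, 6, 7}  B2 = {0, 4, 5, 6}  B3 = {0, 2, 4, 5}  B4 = {0, 4, 6, 8}  B5 = {0, 4, 6, 10}  B6 = {2, 4, 5, 9}  B7 = {1, 4, 6, 7}  B8 = {0, 3, 4, 10}
Tree: B1–B2, B2–B3, B2–B4, B2–B5, B3–B6, B1–B7, B5–B8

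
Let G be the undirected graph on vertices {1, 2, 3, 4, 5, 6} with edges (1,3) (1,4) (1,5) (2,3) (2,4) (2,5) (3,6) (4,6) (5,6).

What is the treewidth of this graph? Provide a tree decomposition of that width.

Each bag holds 4 vertices, so the decomposition has width 3, which upper-bounds the treewidth. For the lower bound: the 4 vertex sets {2,4}, {1,3}, {5}, {6} are disjoint, each induces a connected subgraph, and every pair is joined by at least one edge of G. Contracting each set to a single vertex therefore yields K_{4} as a minor, and since treewidth is minor-monotone, tw(G) ≥ tw(K_{4}) = 3. Hence tw(G) = 3 exactly.

Treewidth 3.
One optimal decomposition is:
Bags: B1 = {2, 3, 4, 5}  B2 = {1, 3, 4, 5}  B3 = {3, 4, 5, 6}
Tree: B1–B2, B2–B3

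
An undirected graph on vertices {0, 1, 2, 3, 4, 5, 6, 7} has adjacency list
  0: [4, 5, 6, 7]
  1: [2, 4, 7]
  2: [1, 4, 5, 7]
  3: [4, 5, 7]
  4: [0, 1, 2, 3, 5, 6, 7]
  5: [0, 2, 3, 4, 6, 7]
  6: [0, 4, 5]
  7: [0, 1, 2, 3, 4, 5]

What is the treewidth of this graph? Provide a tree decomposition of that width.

Each bag holds 4 vertices, so the decomposition has width 3, which upper-bounds the treewidth. On the other hand G contains the 4-clique {1, 2, 4, 7}. A clique must lie in a single bag of any decomposition, so no decomposition can have width below 3. The upper and lower bounds meet at 3, so that is the treewidth.

Treewidth 3.
One such decomposition:
Bags: B1 = {0, 4, 5, 7}  B2 = {2, 4, 5, 7}  B3 = {3, 4, 5, 7}  B4 = {1, 2, 4, 7}  B5 = {0, 4, 5, 6}
Tree: B1–B2, B1–B3, B2–B4, B1–B5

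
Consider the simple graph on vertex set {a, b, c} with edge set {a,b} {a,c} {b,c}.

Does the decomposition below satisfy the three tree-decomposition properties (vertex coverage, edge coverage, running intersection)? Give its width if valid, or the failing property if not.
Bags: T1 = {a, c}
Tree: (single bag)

A tree decomposition must satisfy three properties: every vertex lies in some bag; for every edge, both endpoints lie together in some bag; and for every vertex, the bags containing it form a connected subtree. Here vertex b appears in no bag, so the decomposition is invalid.

No — vertex b appears in no bag.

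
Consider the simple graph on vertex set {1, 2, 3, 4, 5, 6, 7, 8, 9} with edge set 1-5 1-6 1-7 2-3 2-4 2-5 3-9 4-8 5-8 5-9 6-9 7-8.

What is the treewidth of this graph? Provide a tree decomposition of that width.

The largest bag has 4 vertices, giving width 3; this decomposition certifies tw(G) ≤ 3. For the lower bound: the 4 vertex sets {2,3,4}, {9}, {5}, {1,6,7,8} are disjoint, each induces a connected subgraph, and every pair is joined by at least one edge of G. Contracting each set to a single vertex therefore yields K_{4} as a minor, and since treewidth is minor-monotone, tw(G) ≥ tw(K_{4}) = 3. The upper and lower bounds meet at 3, so that is the treewidth.

Treewidth 3.
One such decomposition:
Bags: B1 = {2, 3, 4, 9}  B2 = {2, 4, 5, 9}  B3 = {4, 5, 8, 9}  B4 = {5, 6, 8, 9}  B5 = {1, 5, 6, 8}  B6 = {1, 6, 7, 8}
Tree: B1–B2, B2–B3, B3–B4, B4–B5, B5–B6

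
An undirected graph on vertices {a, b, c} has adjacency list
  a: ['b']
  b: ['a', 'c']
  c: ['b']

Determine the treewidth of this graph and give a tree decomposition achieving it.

Treewidth 1.
One optimal decomposition is:
Bags: B1 = {b, c}  B2 = {a, b}
Tree: B1–B2

Every bag has size at most 2, so the width is 2 − 1 = 1 and tw(G) ≤ 1. Any graph with an edge has treewidth ≥ 1, and G has the edge c–b. Therefore the treewidth is 1.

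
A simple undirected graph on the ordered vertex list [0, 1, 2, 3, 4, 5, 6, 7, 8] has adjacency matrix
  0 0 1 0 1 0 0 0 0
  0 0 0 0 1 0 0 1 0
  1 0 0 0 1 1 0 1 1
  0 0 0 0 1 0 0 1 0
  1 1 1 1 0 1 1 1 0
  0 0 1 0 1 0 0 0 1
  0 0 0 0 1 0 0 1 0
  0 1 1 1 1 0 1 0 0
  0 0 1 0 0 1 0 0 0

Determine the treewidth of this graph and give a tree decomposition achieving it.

The largest bag has 3 vertices, giving width 2; this decomposition certifies tw(G) ≤ 2. For the lower bound, the 3 vertices {2, 5, 8} are pairwise adjacent, and any tree decomposition puts a clique entirely inside one bag — forcing width ≥ 2. The upper and lower bounds meet at 2, so that is the treewidth.

Treewidth 2.
One optimal decomposition is:
Bags: B1 = {2, 4, 5}  B2 = {2, 5, 8}  B3 = {2, 4, 7}  B4 = {1, 4, 7}  B5 = {3, 4, 7}  B6 = {0, 2, 4}  B7 = {4, 6, 7}
Tree: B1–B2, B1–B3, B3–B4, B4–B5, B1–B6, B3–B7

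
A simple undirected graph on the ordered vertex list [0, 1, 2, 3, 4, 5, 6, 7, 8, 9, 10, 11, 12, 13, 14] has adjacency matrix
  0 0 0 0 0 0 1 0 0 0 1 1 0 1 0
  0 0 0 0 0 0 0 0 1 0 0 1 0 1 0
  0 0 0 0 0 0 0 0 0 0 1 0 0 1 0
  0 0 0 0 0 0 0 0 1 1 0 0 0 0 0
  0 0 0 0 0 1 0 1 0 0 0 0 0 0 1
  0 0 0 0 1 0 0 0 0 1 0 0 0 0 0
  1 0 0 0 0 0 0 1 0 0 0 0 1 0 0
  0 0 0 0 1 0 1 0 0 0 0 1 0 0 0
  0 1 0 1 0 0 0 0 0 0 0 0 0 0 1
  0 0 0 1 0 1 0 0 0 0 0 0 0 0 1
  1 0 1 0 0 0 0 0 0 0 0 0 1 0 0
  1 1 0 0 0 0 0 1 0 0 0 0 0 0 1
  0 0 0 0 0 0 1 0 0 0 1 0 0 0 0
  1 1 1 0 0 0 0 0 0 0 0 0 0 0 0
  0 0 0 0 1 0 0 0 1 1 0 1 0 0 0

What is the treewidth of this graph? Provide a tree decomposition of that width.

Treewidth 3.
Bags: B1 = {3, 4, 5, 9}  B2 = {3, 4, 9, 14}  B3 = {3, 4, 8, 14}  B4 = {4, 7, 8, 14}  B5 = {7, 8, 11, 14}  B6 = {1, 7, 8, 11}  B7 = {1, 6, 7, 11}  B8 = {0, 1, 6, 11}  B9 = {0, 1, 6, 13}  B10 = {0, 6, 12, 13}  B11 = {0, 10, 12, 13}  B12 = {2, 10, 12, 13}
Tree: B1–B2, B2–B3, B3–B4, B4–B5, B5–B6, B6–B7, B7–B8, B8–B9, B9–B10, B10–B11, B11–B12

The largest bag has 4 vertices, giving width 3; this decomposition certifies tw(G) ≤ 3. For the lower bound: the 4 vertex sets {3,5,9}, {4}, {14}, {1,7,8,11} are disjoint, each induces a connected subgraph, and every pair is joined by at least one edge of G. Contracting each set to a single vertex therefore yields K_{4} as a minor, and since treewidth is minor-monotone, tw(G) ≥ tw(K_{4}) = 3. The upper and lower bounds meet at 3, so that is the treewidth.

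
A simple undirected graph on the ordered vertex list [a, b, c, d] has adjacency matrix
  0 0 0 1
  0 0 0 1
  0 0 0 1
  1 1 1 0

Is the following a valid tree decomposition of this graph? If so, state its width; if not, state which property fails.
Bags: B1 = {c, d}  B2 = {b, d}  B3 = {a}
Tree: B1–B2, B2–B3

A tree decomposition must satisfy three properties: every vertex lies in some bag; for every edge, both endpoints lie together in some bag; and for every vertex, the bags containing it form a connected subtree. Here edge (d,a) lies in no bag, so the decomposition is invalid.

No — edge (d,a) lies in no bag.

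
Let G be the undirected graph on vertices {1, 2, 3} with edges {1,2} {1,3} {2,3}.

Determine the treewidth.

2

A width-2 tree decomposition is:
Bags: B1 = {1, 2, 3}
Tree: (single bag)
With just one bag of size 3, the width is 3 − 1 = 2, so tw(G) ≤ 2. Conversely, {1, 2, 3} is a clique of size 3, and the vertices of any clique must share a bag in every tree decomposition; so some bag has ≥ 3 vertices and tw(G) ≥ 2. Therefore the treewidth is 2.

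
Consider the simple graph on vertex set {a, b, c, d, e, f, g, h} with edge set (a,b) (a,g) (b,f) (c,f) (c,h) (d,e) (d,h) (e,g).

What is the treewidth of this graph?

2

A width-2 tree decomposition is:
Bags: B1 = {c, f, h}  B2 = {d, f, h}  B3 = {d, e, f}  B4 = {e, f, g}  B5 = {a, f, g}  B6 = {a, b, f}
Tree: B1–B2, B2–B3, B3–B4, B4–B5, B5–B6
The largest bag has 3 vertices, giving width 2; this decomposition certifies tw(G) ≤ 2. The edges f–c–h–d–e–g–a–b–f form a cycle, so G is not a tree and its treewidth is at least 2. The upper and lower bounds meet at 2, so that is the treewidth.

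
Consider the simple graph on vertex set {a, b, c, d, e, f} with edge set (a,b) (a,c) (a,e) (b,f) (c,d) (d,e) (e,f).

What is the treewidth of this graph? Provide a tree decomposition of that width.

Treewidth 2.
One such decomposition:
Bags: B1 = {c, d, e}  B2 = {a, c, e}  B3 = {a, e, f}  B4 = {a, b, f}
Tree: B1–B2, B2–B3, B3–B4

Each bag holds 3 vertices, so the decomposition has width 2, which upper-bounds the treewidth. For the lower bound, G contains the cycle d–c–a–e–d, so G is not a forest; only forests have treewidth ≤ 1, hence tw(G) ≥ 2. The upper and lower bounds meet at 2, so that is the treewidth.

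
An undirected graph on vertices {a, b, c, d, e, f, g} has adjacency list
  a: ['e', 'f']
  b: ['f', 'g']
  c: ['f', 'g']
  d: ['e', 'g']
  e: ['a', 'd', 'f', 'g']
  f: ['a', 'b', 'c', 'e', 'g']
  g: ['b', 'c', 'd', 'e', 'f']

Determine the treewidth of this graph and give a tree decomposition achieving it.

Treewidth 2.
One such decomposition:
Bags: B1 = {e, f, g}  B2 = {b, f, g}  B3 = {c, f, g}  B4 = {d, e, g}  B5 = {a, e, f}
Tree: B1–B2, B2–B3, B1–B4, B1–B5

The largest bag has 3 vertices, giving width 2; this decomposition certifies tw(G) ≤ 2. Conversely, {d, e, g} is a clique of size 3, and the vertices of any clique must share a bag in every tree decomposition; so some bag has ≥ 3 vertices and tw(G) ≥ 2. Combining the bounds, tw(G) = 2.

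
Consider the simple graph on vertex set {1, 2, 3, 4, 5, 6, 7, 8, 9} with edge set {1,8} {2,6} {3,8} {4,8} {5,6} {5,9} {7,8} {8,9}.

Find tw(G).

A width-1 tree decomposition is:
Bags: B1 = {3, 8}  B2 = {8, 9}  B3 = {5, 9}  B4 = {5, 6}  B5 = {4, 8}  B6 = {7, 8}  B7 = {2, 6}  B8 = {1, 8}
Tree: B1–B2, B2–B3, B3–B4, B2–B5, B2–B6, B4–B7, B6–B8
The largest bag has 2 vertices, giving width 1; this decomposition certifies tw(G) ≤ 1. Any graph with an edge has treewidth ≥ 1, and G has the edge 8–3. Combining the bounds, tw(G) = 1.

1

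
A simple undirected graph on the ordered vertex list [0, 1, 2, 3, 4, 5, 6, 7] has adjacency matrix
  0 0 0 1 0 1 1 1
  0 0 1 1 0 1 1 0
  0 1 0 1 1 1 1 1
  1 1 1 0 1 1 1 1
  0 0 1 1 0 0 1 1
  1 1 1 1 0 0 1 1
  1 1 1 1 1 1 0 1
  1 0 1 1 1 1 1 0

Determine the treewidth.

4

A width-4 tree decomposition is:
Bags: B1 = {2, 3, 5, 6, 7}  B2 = {1, 2, 3, 5, 6}  B3 = {2, 3, 4, 6, 7}  B4 = {0, 3, 5, 6, 7}
Tree: B1–B2, B1–B3, B1–B4
Each bag holds 5 vertices, so the decomposition has width 4, which upper-bounds the treewidth. For the lower bound, the 5 vertices {0, 3, 5, 6, 7} are pairwise adjacent, and any tree decomposition puts a clique entirely inside one bag — forcing width ≥ 4. Hence tw(G) = 4 exactly.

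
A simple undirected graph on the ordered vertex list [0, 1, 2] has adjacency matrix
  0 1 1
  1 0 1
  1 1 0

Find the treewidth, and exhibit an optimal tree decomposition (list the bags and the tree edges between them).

A single bag containing all 3 vertices is trivially a valid decomposition of width 2. Conversely, {0, 1, 2} is a clique of size 3, and the vertices of any clique must share a bag in every tree decomposition; so some bag has ≥ 3 vertices and tw(G) ≥ 2. The upper and lower bounds meet at 2, so that is the treewidth.

Treewidth 2.
One optimal decomposition is:
Bags: B1 = {0, 1, 2}
Tree: (single bag)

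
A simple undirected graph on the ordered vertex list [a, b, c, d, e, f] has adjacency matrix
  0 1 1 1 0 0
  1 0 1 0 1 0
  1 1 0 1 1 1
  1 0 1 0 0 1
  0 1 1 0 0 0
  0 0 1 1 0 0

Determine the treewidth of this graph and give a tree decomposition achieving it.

The largest bag has 3 vertices, giving width 2; this decomposition certifies tw(G) ≤ 2. Conversely, {c, d, f} is a clique of size 3, and the vertices of any clique must share a bag in every tree decomposition; so some bag has ≥ 3 vertices and tw(G) ≥ 2. Therefore the treewidth is 2.

Treewidth 2.
One such decomposition:
Bags: B1 = {a, b, c}  B2 = {a, c, d}  B3 = {c, d, f}  B4 = {b, c, e}
Tree: B1–B2, B2–B3, B1–B4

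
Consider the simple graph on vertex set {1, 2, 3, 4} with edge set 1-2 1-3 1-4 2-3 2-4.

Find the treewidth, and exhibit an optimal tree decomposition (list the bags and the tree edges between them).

Treewidth 2.
One optimal decomposition is:
Bags: B1 = {1, 2, 4}  B2 = {1, 2, 3}
Tree: B1–B2

The largest bag has 3 vertices, giving width 2; this decomposition certifies tw(G) ≤ 2. Conversely, {1, 2, 3} is a clique of size 3, and the vertices of any clique must share a bag in every tree decomposition; so some bag has ≥ 3 vertices and tw(G) ≥ 2. The upper and lower bounds meet at 2, so that is the treewidth.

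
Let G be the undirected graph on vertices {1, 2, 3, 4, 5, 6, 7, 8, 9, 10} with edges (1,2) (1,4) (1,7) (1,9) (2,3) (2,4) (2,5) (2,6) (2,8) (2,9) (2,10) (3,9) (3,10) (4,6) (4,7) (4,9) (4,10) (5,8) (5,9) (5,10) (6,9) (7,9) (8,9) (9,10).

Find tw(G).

3

A width-3 tree decomposition is:
Bags: B1 = {2, 4, 9, 10}  B2 = {2, 5, 9, 10}  B3 = {2, 5, 8, 9}  B4 = {1, 2, 4, 9}  B5 = {2, 3, 9, 10}  B6 = {1, 4, 7, 9}  B7 = {2, 4, 6, 9}
Tree: B1–B2, B2–B3, B1–B4, B1–B5, B4–B6, B4–B7
Each bag holds 4 vertices, so the decomposition has width 3, which upper-bounds the treewidth. On the other hand G contains the 4-clique {2, 5, 8, 9}. A clique must lie in a single bag of any decomposition, so no decomposition can have width below 3. Hence tw(G) = 3 exactly.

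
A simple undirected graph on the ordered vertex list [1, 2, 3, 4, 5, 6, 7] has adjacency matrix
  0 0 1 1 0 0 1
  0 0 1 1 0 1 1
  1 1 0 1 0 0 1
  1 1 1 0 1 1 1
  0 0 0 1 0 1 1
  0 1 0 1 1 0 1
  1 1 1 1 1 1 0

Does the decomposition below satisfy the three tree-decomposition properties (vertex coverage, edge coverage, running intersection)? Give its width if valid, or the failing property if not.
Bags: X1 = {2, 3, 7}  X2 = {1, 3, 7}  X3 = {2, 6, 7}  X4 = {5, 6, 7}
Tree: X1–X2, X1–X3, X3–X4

A tree decomposition must satisfy three properties: every vertex lies in some bag; for every edge, both endpoints lie together in some bag; and for every vertex, the bags containing it form a connected subtree. Here vertex 4 appears in no bag, so the decomposition is invalid.

No — vertex 4 appears in no bag.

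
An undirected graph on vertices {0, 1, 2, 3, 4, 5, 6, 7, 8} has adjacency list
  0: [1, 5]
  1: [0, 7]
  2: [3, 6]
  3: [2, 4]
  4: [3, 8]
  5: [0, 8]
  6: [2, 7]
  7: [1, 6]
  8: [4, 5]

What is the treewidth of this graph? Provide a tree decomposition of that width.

Treewidth 2.
One such decomposition:
Bags: B1 = {3, 4, 8}  B2 = {3, 5, 8}  B3 = {0, 3, 5}  B4 = {0, 1, 3}  B5 = {1, 3, 7}  B6 = {3, 6, 7}  B7 = {2, 3, 6}
Tree: B1–B2, B2–B3, B3–B4, B4–B5, B5–B6, B6–B7

Each bag holds 3 vertices, so the decomposition has width 2, which upper-bounds the treewidth. For the lower bound, G contains the cycle 3–4–8–5–0–1–7–6–2–3, so G is not a forest; only forests have treewidth ≤ 1, hence tw(G) ≥ 2. Therefore the treewidth is 2.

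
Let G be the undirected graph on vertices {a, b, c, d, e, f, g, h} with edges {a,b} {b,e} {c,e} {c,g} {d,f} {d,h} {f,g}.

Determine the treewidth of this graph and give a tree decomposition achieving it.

Each bag holds 2 vertices, so the decomposition has width 1, which upper-bounds the treewidth. Any graph with an edge has treewidth ≥ 1, and G has the edge a–b. Therefore the treewidth is 1.

Treewidth 1.
Bags: B1 = {a, b}  B2 = {b, e}  B3 = {c, e}  B4 = {c, g}  B5 = {f, g}  B6 = {d, f}  B7 = {d, h}
Tree: B1–B2, B2–B3, B3–B4, B4–B5, B5–B6, B6–B7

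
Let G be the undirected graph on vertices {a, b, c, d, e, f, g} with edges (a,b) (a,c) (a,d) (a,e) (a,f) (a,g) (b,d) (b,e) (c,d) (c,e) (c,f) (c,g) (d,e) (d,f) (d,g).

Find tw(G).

3

A width-3 tree decomposition is:
Bags: B1 = {a, b, d, e}  B2 = {a, c, d, e}  B3 = {a, c, d, g}  B4 = {a, c, d, f}
Tree: B1–B2, B2–B3, B3–B4
Each bag holds 4 vertices, so the decomposition has width 3, which upper-bounds the treewidth. For the lower bound, the 4 vertices {a, c, d, g} are pairwise adjacent, and any tree decomposition puts a clique entirely inside one bag — forcing width ≥ 3. Hence tw(G) = 3 exactly.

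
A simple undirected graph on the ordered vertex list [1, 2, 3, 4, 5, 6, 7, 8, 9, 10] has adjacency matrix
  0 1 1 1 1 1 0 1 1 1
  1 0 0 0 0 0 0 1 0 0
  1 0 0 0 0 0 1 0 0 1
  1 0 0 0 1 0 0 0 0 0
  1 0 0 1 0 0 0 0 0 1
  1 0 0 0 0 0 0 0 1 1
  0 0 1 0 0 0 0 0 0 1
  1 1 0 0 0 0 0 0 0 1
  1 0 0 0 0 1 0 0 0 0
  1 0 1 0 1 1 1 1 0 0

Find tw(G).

A width-2 tree decomposition is:
Bags: B1 = {1, 5, 10}  B2 = {1, 4, 5}  B3 = {1, 3, 10}  B4 = {1, 6, 10}  B5 = {1, 8, 10}  B6 = {1, 6, 9}  B7 = {1, 2, 8}  B8 = {3, 7, 10}
Tree: B1–B2, B1–B3, B1–B4, B4–B5, B4–B6, B5–B7, B3–B8
The largest bag has 3 vertices, giving width 2; this decomposition certifies tw(G) ≤ 2. For the lower bound, the 3 vertices {1, 6, 9} are pairwise adjacent, and any tree decomposition puts a clique entirely inside one bag — forcing width ≥ 2. The upper and lower bounds meet at 2, so that is the treewidth.

2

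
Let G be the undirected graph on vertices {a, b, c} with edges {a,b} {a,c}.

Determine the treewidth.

1

A width-1 tree decomposition is:
Bags: B1 = {a, b}  B2 = {a, c}
Tree: B1–B2
Every bag has size at most 2, so the width is 2 − 1 = 1 and tw(G) ≤ 1. Since G has at least one edge (e.g. a–b), it is not an edgeless graph, so tw(G) ≥ 1. The upper and lower bounds meet at 1, so that is the treewidth.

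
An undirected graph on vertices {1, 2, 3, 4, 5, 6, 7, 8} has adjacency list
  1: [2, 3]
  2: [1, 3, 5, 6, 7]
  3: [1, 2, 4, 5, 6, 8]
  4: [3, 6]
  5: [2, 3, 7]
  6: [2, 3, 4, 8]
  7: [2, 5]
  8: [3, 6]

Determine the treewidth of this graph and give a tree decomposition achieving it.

Treewidth 2.
One such decomposition:
Bags: B1 = {3, 4, 6}  B2 = {2, 3, 6}  B3 = {2, 3, 5}  B4 = {3, 6, 8}  B5 = {1, 2, 3}  B6 = {2, 5, 7}
Tree: B1–B2, B2–B3, B2–B4, B2–B5, B3–B6

The largest bag has 3 vertices, giving width 2; this decomposition certifies tw(G) ≤ 2. For the lower bound, the 3 vertices {3, 6, 8} are pairwise adjacent, and any tree decomposition puts a clique entirely inside one bag — forcing width ≥ 2. Combining the bounds, tw(G) = 2.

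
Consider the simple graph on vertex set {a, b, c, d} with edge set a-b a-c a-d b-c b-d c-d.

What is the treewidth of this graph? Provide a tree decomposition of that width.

Treewidth 3.
One such decomposition:
Bags: B1 = {a, b, c, d}
Tree: (single bag)

With just one bag of size 4, the width is 4 − 1 = 3, so tw(G) ≤ 3. On the other hand G contains the 4-clique {a, b, c, d}. A clique must lie in a single bag of any decomposition, so no decomposition can have width below 3. Combining the bounds, tw(G) = 3.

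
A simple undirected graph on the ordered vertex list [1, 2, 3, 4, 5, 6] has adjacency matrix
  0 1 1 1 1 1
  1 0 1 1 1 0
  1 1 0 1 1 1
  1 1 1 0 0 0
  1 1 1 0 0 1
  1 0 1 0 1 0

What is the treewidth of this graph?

3

A width-3 tree decomposition is:
Bags: B1 = {1, 2, 3, 5}  B2 = {1, 3, 5, 6}  B3 = {1, 2, 3, 4}
Tree: B1–B2, B1–B3
Every bag has size at most 4, so the width is 4 − 1 = 3 and tw(G) ≤ 3. For the lower bound, the 4 vertices {1, 2, 3, 4} are pairwise adjacent, and any tree decomposition puts a clique entirely inside one bag — forcing width ≥ 3. The upper and lower bounds meet at 3, so that is the treewidth.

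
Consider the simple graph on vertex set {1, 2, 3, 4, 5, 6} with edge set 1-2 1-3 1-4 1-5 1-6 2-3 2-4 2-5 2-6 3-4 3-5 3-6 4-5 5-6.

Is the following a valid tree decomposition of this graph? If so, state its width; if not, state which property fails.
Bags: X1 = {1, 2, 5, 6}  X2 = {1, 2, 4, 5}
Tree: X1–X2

A tree decomposition must satisfy three properties: every vertex lies in some bag; for every edge, both endpoints lie together in some bag; and for every vertex, the bags containing it form a connected subtree. Here vertex 3 appears in no bag, so the decomposition is invalid.

No — vertex 3 appears in no bag.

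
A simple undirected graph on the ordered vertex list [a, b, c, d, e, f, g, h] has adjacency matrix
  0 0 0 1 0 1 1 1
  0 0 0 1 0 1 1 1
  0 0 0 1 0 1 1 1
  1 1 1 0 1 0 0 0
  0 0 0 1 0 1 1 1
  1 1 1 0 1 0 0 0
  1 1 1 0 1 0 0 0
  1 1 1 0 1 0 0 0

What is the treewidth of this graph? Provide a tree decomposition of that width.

Each bag holds 5 vertices, so the decomposition has width 4, which upper-bounds the treewidth. For the lower bound: the 5 vertex sets {c,h}, {e,g}, {a,d}, {b}, {f} are disjoint, each induces a connected subgraph, and every pair is joined by at least one edge of G. Contracting each set to a single vertex therefore yields K_{5} as a minor, and since treewidth is minor-monotone, tw(G) ≥ tw(K_{5}) = 4. Combining the bounds, tw(G) = 4.

Treewidth 4.
Bags: B1 = {a, b, c, e, h}  B2 = {a, b, c, e, g}  B3 = {a, b, c, d, e}  B4 = {a, b, c, e, f}
Tree: B1–B2, B2–B3, B3–B4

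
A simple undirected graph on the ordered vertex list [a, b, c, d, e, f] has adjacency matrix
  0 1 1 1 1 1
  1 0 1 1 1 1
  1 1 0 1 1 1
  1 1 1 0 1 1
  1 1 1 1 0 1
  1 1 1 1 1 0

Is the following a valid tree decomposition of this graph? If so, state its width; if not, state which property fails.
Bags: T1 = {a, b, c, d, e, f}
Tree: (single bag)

Checking the three conditions: (i) the bags cover all of {a, b, c, d, e, f}; (ii) for each edge, some bag contains both endpoints; (iii) the bags containing any fixed vertex form a subtree. All hold, so the decomposition is valid with width 6 − 1 = 5.

Yes; width 5.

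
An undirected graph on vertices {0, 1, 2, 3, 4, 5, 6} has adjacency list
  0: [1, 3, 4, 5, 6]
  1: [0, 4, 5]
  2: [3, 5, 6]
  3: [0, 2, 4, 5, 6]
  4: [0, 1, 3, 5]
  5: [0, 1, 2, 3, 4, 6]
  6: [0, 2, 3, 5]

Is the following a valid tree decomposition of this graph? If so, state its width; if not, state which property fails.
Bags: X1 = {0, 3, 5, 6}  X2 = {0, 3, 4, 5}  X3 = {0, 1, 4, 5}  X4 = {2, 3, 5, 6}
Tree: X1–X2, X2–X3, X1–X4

Every vertex of G appears in some bag (union = {0, 1, 2, 3, 4, 5, 6}); every edge is covered by a bag; and for each vertex v the set of bags containing v is connected in the bag tree. The decomposition is therefore valid. The largest bag has 4 vertices, so the width is 3.

Yes; width 3.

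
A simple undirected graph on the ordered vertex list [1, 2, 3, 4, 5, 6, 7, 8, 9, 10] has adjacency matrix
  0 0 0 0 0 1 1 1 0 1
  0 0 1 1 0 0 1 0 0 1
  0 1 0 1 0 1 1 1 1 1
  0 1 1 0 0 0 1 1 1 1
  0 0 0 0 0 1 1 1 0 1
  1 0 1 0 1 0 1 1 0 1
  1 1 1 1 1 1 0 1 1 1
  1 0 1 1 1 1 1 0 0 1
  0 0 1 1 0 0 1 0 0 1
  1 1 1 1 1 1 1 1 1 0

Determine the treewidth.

4

A width-4 tree decomposition is:
Bags: B1 = {3, 4, 7, 9, 10}  B2 = {3, 4, 7, 8, 10}  B3 = {3, 6, 7, 8, 10}  B4 = {5, 6, 7, 8, 10}  B5 = {1, 6, 7, 8, 10}  B6 = {2, 3, 4, 7, 10}
Tree: B1–B2, B2–B3, B3–B4, B3–B5, B2–B6
Every bag has size at most 5, so the width is 5 − 1 = 4 and tw(G) ≤ 4. For the lower bound, the 5 vertices {1, 6, 7, 8, 10} are pairwise adjacent, and any tree decomposition puts a clique entirely inside one bag — forcing width ≥ 4. Hence tw(G) = 4 exactly.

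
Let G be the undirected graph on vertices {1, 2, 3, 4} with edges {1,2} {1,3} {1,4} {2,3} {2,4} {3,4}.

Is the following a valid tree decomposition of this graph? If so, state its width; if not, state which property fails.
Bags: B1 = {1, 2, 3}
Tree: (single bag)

A tree decomposition must satisfy three properties: every vertex lies in some bag; for every edge, both endpoints lie together in some bag; and for every vertex, the bags containing it form a connected subtree. Here vertex 4 appears in no bag, so the decomposition is invalid.

No — vertex 4 appears in no bag.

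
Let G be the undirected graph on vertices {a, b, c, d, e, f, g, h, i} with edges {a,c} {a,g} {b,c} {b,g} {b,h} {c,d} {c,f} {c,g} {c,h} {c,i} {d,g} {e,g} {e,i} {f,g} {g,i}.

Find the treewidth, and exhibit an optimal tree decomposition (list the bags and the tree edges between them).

Every bag has size at most 3, so the width is 3 − 1 = 2 and tw(G) ≤ 2. Conversely, {e, g, i} is a clique of size 3, and the vertices of any clique must share a bag in every tree decomposition; so some bag has ≥ 3 vertices and tw(G) ≥ 2. Combining the bounds, tw(G) = 2.

Treewidth 2.
One such decomposition:
Bags: B1 = {a, c, g}  B2 = {c, f, g}  B3 = {c, g, i}  B4 = {e, g, i}  B5 = {b, c, g}  B6 = {b, c, h}  B7 = {c, d, g}
Tree: B1–B2, B2–B3, B3–B4, B2–B5, B5–B6, B2–B7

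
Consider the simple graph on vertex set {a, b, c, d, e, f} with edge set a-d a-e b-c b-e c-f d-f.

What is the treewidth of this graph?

2

A width-2 tree decomposition is:
Bags: B1 = {b, c, f}  B2 = {b, d, f}  B3 = {a, b, d}  B4 = {a, b, e}
Tree: B1–B2, B2–B3, B3–B4
Each bag holds 3 vertices, so the decomposition has width 2, which upper-bounds the treewidth. For the lower bound, G contains the cycle b–c–f–d–a–e–b, so G is not a forest; only forests have treewidth ≤ 1, hence tw(G) ≥ 2. Therefore the treewidth is 2.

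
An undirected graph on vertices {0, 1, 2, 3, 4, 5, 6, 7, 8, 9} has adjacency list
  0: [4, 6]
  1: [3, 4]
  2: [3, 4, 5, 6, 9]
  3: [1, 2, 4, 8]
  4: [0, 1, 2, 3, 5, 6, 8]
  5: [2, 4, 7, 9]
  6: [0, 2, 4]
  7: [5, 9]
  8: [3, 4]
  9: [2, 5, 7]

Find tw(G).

2

A width-2 tree decomposition is:
Bags: B1 = {2, 4, 6}  B2 = {2, 4, 5}  B3 = {0, 4, 6}  B4 = {2, 3, 4}  B5 = {3, 4, 8}  B6 = {1, 3, 4}  B7 = {2, 5, 9}  B8 = {5, 7, 9}
Tree: B1–B2, B1–B3, B1–B4, B4–B5, B5–B6, B2–B7, B7–B8
The largest bag has 3 vertices, giving width 2; this decomposition certifies tw(G) ≤ 2. On the other hand G contains the 3-clique {2, 5, 9}. A clique must lie in a single bag of any decomposition, so no decomposition can have width below 2. The upper and lower bounds meet at 2, so that is the treewidth.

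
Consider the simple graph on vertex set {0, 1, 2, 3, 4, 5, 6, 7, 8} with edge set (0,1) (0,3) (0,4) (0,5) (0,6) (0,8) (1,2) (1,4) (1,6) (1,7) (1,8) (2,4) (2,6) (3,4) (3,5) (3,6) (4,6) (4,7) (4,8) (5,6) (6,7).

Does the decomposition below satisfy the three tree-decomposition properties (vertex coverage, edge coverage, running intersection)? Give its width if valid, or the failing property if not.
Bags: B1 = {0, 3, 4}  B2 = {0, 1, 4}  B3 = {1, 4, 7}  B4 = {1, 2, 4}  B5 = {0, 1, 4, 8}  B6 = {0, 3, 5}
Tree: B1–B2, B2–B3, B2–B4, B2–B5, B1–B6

No — vertex 6 appears in no bag.

A tree decomposition must satisfy three properties: every vertex lies in some bag; for every edge, both endpoints lie together in some bag; and for every vertex, the bags containing it form a connected subtree. Here vertex 6 appears in no bag, so the decomposition is invalid.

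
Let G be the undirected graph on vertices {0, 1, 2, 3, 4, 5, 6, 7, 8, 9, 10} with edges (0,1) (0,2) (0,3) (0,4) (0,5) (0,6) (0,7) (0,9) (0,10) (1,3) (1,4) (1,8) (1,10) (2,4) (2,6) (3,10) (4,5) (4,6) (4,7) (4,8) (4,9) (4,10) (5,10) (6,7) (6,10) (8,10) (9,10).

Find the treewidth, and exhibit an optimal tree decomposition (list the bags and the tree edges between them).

Every bag has size at most 4, so the width is 4 − 1 = 3 and tw(G) ≤ 3. For the lower bound, the 4 vertices {0, 1, 3, 10} are pairwise adjacent, and any tree decomposition puts a clique entirely inside one bag — forcing width ≥ 3. The upper and lower bounds meet at 3, so that is the treewidth.

Treewidth 3.
One such decomposition:
Bags: B1 = {0, 4, 6, 10}  B2 = {0, 4, 9, 10}  B3 = {0, 1, 4, 10}  B4 = {1, 4, 8, 10}  B5 = {0, 2, 4, 6}  B6 = {0, 4, 6, 7}  B7 = {0, 4, 5, 10}  B8 = {0, 1, 3, 10}
Tree: B1–B2, B1–B3, B3–B4, B1–B5, B1–B6, B2–B7, B3–B8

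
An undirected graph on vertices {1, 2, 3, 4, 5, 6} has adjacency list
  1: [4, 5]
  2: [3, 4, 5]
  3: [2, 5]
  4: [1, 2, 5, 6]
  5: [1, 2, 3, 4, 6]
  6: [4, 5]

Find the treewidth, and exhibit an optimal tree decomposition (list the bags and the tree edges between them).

Treewidth 2.
One such decomposition:
Bags: B1 = {2, 4, 5}  B2 = {1, 4, 5}  B3 = {2, 3, 5}  B4 = {4, 5, 6}
Tree: B1–B2, B1–B3, B1–B4

Each bag holds 3 vertices, so the decomposition has width 2, which upper-bounds the treewidth. Conversely, {2, 3, 5} is a clique of size 3, and the vertices of any clique must share a bag in every tree decomposition; so some bag has ≥ 3 vertices and tw(G) ≥ 2. The upper and lower bounds meet at 2, so that is the treewidth.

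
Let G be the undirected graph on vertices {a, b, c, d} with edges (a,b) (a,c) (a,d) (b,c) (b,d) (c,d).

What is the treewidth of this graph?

3

A width-3 tree decomposition is:
Bags: B1 = {a, b, c, d}
Tree: (single bag)
A single bag containing all 4 vertices is trivially a valid decomposition of width 3. On the other hand G contains the 4-clique {a, b, c, d}. A clique must lie in a single bag of any decomposition, so no decomposition can have width below 3. The upper and lower bounds meet at 3, so that is the treewidth.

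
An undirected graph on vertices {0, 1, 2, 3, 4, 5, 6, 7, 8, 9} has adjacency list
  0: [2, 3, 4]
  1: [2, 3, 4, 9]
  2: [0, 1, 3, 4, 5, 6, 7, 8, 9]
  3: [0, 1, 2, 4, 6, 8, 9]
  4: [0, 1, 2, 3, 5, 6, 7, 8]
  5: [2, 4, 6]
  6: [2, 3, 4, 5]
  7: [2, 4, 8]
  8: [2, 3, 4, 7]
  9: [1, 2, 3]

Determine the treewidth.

3

A width-3 tree decomposition is:
Bags: B1 = {1, 2, 3, 4}  B2 = {0, 2, 3, 4}  B3 = {2, 3, 4, 8}  B4 = {2, 4, 7, 8}  B5 = {2, 3, 4, 6}  B6 = {2, 4, 5, 6}  B7 = {1, 2, 3, 9}
Tree: B1–B2, B2–B3, B3–B4, B3–B5, B5–B6, B1–B7
Each bag holds 4 vertices, so the decomposition has width 3, which upper-bounds the treewidth. Conversely, {1, 2, 3, 9} is a clique of size 4, and the vertices of any clique must share a bag in every tree decomposition; so some bag has ≥ 4 vertices and tw(G) ≥ 3. Hence tw(G) = 3 exactly.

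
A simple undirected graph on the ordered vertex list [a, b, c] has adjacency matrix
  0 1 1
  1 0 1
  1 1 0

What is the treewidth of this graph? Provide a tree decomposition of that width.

Treewidth 2.
Bags: B1 = {a, b, c}
Tree: (single bag)

With just one bag of size 3, the width is 3 − 1 = 2, so tw(G) ≤ 2. Conversely, {a, b, c} is a clique of size 3, and the vertices of any clique must share a bag in every tree decomposition; so some bag has ≥ 3 vertices and tw(G) ≥ 2. Therefore the treewidth is 2.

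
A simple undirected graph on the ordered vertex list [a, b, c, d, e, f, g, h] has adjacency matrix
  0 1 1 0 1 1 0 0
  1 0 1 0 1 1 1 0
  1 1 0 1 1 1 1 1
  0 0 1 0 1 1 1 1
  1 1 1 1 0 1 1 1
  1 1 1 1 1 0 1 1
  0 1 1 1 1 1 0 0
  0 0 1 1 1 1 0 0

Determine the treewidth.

4

A width-4 tree decomposition is:
Bags: B1 = {b, c, e, f, g}  B2 = {c, d, e, f, g}  B3 = {c, d, e, f, h}  B4 = {a, b, c, e, f}
Tree: B1–B2, B2–B3, B1–B4
The largest bag has 5 vertices, giving width 4; this decomposition certifies tw(G) ≤ 4. On the other hand G contains the 5-clique {c, d, e, f, g}. A clique must lie in a single bag of any decomposition, so no decomposition can have width below 4. Combining the bounds, tw(G) = 4.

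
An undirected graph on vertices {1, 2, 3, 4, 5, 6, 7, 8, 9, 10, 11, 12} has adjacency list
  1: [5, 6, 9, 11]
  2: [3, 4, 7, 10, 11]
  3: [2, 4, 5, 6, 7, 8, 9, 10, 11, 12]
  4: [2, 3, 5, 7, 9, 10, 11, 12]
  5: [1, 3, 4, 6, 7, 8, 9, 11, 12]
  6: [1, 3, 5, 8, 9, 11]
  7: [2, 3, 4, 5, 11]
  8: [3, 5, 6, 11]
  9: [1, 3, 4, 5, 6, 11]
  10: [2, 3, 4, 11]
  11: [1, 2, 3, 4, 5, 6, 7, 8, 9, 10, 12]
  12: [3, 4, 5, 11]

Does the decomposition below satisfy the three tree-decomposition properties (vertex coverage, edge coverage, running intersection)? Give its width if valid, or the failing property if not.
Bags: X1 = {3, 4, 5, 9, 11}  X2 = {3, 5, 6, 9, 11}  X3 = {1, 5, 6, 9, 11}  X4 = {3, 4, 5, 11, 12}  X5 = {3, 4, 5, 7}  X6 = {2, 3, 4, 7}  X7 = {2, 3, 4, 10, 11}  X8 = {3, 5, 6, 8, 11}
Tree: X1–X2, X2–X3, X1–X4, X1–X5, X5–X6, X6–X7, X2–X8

No — edge (11,7) lies in no bag.

A tree decomposition must satisfy three properties: every vertex lies in some bag; for every edge, both endpoints lie together in some bag; and for every vertex, the bags containing it form a connected subtree. Here edge (11,7) lies in no bag, so the decomposition is invalid.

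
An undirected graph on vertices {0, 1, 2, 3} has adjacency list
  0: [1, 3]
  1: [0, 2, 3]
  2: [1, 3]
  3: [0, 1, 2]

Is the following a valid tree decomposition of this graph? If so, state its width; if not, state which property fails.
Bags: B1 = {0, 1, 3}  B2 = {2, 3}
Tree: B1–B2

No — edge (1,2) lies in no bag.

A tree decomposition must satisfy three properties: every vertex lies in some bag; for every edge, both endpoints lie together in some bag; and for every vertex, the bags containing it form a connected subtree. Here edge (1,2) lies in no bag, so the decomposition is invalid.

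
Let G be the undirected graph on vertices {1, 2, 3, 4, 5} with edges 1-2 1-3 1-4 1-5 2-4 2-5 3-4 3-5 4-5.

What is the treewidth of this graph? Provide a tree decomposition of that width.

Every bag has size at most 4, so the width is 4 − 1 = 3 and tw(G) ≤ 3. On the other hand G contains the 4-clique {1, 2, 4, 5}. A clique must lie in a single bag of any decomposition, so no decomposition can have width below 3. Therefore the treewidth is 3.

Treewidth 3.
Bags: B1 = {1, 2, 4, 5}  B2 = {1, 3, 4, 5}
Tree: B1–B2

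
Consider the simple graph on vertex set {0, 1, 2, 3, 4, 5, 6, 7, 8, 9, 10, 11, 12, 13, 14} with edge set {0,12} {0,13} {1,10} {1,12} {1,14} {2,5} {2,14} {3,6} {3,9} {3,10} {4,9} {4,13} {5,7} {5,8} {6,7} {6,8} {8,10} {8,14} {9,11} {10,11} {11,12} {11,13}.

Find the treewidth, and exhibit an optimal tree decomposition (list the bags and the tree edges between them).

Treewidth 3.
One such decomposition:
Bags: B1 = {0, 4, 12, 13}  B2 = {4, 11, 12, 13}  B3 = {4, 9, 11, 12}  B4 = {1, 9, 11, 12}  B5 = {1, 9, 10, 11}  B6 = {1, 3, 9, 10}  B7 = {1, 3, 10, 14}  B8 = {3, 8, 10, 14}  B9 = {3, 6, 8, 14}  B10 = {2, 6, 8, 14}  B11 = {2, 5, 6, 8}  B12 = {2, 5, 6, 7}
Tree: B1–B2, B2–B3, B3–B4, B4–B5, B5–B6, B6–B7, B7–B8, B8–B9, B9–B10, B10–B11, B11–B12

Each bag holds 4 vertices, so the decomposition has width 3, which upper-bounds the treewidth. For the lower bound: the 4 vertex sets {0,4,13}, {12}, {11}, {1,3,9,10} are disjoint, each induces a connected subgraph, and every pair is joined by at least one edge of G. Contracting each set to a single vertex therefore yields K_{4} as a minor, and since treewidth is minor-monotone, tw(G) ≥ tw(K_{4}) = 3. Hence tw(G) = 3 exactly.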